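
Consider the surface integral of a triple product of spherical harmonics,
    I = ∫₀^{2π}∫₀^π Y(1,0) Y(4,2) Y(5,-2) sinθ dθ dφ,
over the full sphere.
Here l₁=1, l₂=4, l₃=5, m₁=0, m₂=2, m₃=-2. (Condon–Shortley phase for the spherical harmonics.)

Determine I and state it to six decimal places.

0.225034

Checks pass: Σm=0; 10 even; l₃=5∈[3,5].
(2·1+1)(2·4+1)(2·5+1) = 297
Δ: 0! 2! 8! / 11! → 1/495
sum: t=0:+1/576 = 1/576
3j²(1 4 5; 0 0 0) = Δ·Π!·Σ² = 5/99  (sign -1)
sum: t=0:+1/1440 = 1/1440
3j²(1 4 5; 0 2 -2) = Δ·Π!·Σ² = 7/165  (sign -1)
combine: 4πI² = 297·5/99·7/165 = 7/11
take √, sign +1: I = 0.22503380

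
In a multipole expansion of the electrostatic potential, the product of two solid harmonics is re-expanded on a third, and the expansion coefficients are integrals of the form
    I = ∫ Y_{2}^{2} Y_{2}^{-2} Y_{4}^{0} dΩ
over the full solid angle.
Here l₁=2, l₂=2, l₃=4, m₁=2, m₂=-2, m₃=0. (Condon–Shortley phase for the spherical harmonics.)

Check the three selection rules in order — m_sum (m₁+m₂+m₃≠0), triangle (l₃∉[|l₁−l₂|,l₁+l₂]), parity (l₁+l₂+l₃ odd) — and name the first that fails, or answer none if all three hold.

none

azimuthal sum: 2 − 2 + 0 = 0  ✓
0 ≤ 4 ≤ 4 (triangle on l)  ✓
L = 2 + 2 + 4 = 8 (even)  ✓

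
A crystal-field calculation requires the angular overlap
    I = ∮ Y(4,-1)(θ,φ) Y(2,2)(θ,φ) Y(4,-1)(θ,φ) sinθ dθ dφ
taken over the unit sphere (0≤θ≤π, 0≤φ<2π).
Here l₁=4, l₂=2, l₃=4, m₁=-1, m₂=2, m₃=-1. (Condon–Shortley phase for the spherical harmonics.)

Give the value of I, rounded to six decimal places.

0.200662

Checks pass: Σm=0; 10 even; l₃=4∈[2,6].
(2·4+1)(2·2+1)(2·4+1) = 405
Δ: 2! 6! 2! / 11! → 1/13860
sum: t=0:+1/192 t=1:−1/36 t=2:+1/192 = -5/288
3j²(4 2 4; 0 0 0) = Δ·Π!·Σ² = 20/693  (sign -1)
sum: t=2:+1/144 = 1/144
3j²(4 2 4; -1 2 -1) = Δ·Π!·Σ² = 10/231  (sign -1)
combine: 4πI² = 405·20/693·10/231 = 3000/5929
take √, sign +1: I = 0.20066192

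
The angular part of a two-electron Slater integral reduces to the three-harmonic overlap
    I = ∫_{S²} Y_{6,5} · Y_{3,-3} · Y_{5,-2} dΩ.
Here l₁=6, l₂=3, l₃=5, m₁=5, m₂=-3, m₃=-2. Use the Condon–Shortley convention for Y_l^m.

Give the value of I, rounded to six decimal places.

m-sum 0 ✓  L=14 even ✓  3≤5≤9 ✓
Π(2lᵢ+1) = 13×7×11 = 1001
triangle coeff Δ(6,3,5) = 1/675675
Σ_t [1,3]: t=1:−1/8640 t=2:+1/2304 t=3:−1/8640 = 7/34560
(3j)²=7/429 [(6 3 5; 0 0 0)], sign=-1
Σ_t [0,0]: t=0:+1/241920 = 1/241920
(3j)²=2/91 [(6 3 5; 5 -3 -2)], sign=-1
⇒ 4πI² = 14/39
I = (+1)√(14/39/(4π)) = 0.16901560

0.169016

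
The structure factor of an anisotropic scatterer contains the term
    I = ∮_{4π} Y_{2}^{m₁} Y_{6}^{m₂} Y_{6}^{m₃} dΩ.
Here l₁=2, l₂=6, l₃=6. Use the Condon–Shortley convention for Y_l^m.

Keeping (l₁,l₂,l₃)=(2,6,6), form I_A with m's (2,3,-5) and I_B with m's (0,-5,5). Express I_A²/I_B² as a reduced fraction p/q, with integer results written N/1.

10/11

Same 2,6,6: normalisation and zero-m 3j drop out of the ratio.
A: Δ: 2! 2! 10! / 15! → 1/90090; sum: t=0:+1/1451520 = 1/1451520; 3j²(2 6 6; 2 3 -5) = Δ·Π!·Σ² = 1/91  (sign -1)
B: Δ: 2! 2! 10! / 15! → 1/90090; sum: t=0:+1/1451520 t=1:−1/3628800 = 1/2419200; 3j²(2 6 6; 0 -5 5) = Δ·Π!·Σ² = 11/910  (sign -1)
I_A²/I_B² = (1/91)/(11/910) = 10/11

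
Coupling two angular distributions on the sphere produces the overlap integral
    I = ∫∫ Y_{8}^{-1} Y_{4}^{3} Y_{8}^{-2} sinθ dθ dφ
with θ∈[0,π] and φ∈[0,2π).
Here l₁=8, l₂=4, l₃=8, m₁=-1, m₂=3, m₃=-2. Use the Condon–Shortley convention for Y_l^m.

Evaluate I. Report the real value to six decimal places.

-0.029073

Rules hold: Σm=0, L=20 even, 4≤8≤12.
N = 17·9·17 = 2601
Δ = 4!·12!·4!/21! = 1/185175900
Racah Σ t=0..4: t=0:+1/557383680 t=1:−1/21772800 t=2:+1/8294400 t=3:−1/21772800 t=4:+1/557383680 = 1/30965760
⇒ 3j(8 4 8; 0 0 0)² = 36/4199, sgn +1
Racah Σ t=3..4: t=3:−1/74649600 t=4:+1/87091200 = -1/522547200
⇒ 3j(8 4 8; -1 3 -2)² = 2/4199, sgn -1
4πI² = N·(3j₀)²·(3jₘ)² = 648/61009
I = -1·√(0.0106214/4π) = -0.02907272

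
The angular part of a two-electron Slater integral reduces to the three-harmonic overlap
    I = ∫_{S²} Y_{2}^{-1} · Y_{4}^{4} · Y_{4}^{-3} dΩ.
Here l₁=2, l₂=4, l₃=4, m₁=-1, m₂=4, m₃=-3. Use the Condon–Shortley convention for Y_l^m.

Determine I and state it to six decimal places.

0.198645

Rules hold: Σm=0, L=10 even, 2≤4≤6.
N = 5·9·9 = 405
Δ = 2!·2!·6!/11! = 1/13860
Racah Σ t=0..2: t=0:+1/192 t=1:−1/36 t=2:+1/192 = -5/288
⇒ 3j(2 4 4; 0 0 0)² = 20/693, sgn -1
Racah Σ t=2..2: t=2:+1/1440 = 1/1440
⇒ 3j(2 4 4; -1 4 -3)² = 7/165, sgn -1
4πI² = N·(3j₀)²·(3jₘ)² = 60/121
I = +1·√(0.495868/4π) = 0.19864517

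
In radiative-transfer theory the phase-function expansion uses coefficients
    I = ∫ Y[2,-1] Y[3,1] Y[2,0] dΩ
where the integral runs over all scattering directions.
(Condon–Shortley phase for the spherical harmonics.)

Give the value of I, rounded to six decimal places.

0.000000

Σlᵢ=7 odd — θ-integrand is odd under cosθ→−cosθ; I=0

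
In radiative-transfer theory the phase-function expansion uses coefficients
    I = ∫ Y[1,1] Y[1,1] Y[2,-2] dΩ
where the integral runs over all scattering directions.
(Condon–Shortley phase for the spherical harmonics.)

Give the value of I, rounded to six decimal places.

0.309019

m-sum 0 ✓  L=4 even ✓  0≤2≤2 ✓
Π(2lᵢ+1) = 3×3×5 = 45
triangle coeff Δ(1,1,2) = 1/30
Σ_t [0,0]: t=0:+1/1 = 1/1
(3j)²=2/15 [(1 1 2; 0 0 0)], sign=+1
Σ_t [0,0]: t=0:+1/4 = 1/4
(3j)²=1/5 [(1 1 2; 1 1 -2)], sign=+1
⇒ 4πI² = 6/5
I = (+1)√(6/5/(4π)) = 0.30901936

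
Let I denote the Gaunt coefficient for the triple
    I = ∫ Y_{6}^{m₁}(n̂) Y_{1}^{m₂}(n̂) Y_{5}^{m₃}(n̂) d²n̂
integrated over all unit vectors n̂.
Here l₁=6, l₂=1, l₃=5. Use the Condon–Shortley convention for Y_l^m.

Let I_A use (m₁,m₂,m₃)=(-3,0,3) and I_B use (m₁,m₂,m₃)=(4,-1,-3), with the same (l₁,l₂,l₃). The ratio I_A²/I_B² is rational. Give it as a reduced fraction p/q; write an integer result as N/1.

3/5

l's match ⇒ only the (l;m) 3-j factors differ between A and B.
A: triangle coeff Δ(6,1,5) = 1/858; Σ_t [1,1]: t=1:−1/80640 = -1/80640; (3j)²=9/286 [(6 1 5; -3 0 3)], sign=-1
B: triangle coeff Δ(6,1,5) = 1/858; Σ_t [0,0]: t=0:+1/161280 = 1/161280; (3j)²=15/286 [(6 1 5; 4 -1 -3)], sign=+1
I_A²/I_B² = (9/286)/(15/286) = 3/5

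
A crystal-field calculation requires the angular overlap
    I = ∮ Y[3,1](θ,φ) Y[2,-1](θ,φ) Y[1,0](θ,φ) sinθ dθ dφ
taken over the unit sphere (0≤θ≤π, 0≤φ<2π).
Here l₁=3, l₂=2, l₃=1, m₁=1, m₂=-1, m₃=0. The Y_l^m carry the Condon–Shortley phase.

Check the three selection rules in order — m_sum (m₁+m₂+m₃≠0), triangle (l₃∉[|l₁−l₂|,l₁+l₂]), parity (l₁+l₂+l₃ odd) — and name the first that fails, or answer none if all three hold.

Σmᵢ = 0  ✓
l₃∈[|l₁−l₂|,l₁+l₂]=[1,5], have l₃=1  ✓
Σlᵢ = 6 ⇒ even  ✓

none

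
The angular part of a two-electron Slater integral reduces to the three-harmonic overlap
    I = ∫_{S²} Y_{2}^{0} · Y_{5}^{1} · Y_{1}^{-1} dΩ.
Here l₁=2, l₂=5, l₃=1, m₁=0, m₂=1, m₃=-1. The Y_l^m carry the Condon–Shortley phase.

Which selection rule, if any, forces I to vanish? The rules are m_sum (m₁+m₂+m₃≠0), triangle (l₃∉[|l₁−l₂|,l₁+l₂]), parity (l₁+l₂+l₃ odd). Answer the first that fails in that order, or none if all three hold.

triangle

m₁+m₂+m₃ = 0 + 1 − 1 = 0  ✓
triangle: |2−5|=3 ≤ l₃=1 ≤ 2+5=7  ✗
parity: l₁+l₂+l₃ = 8 is even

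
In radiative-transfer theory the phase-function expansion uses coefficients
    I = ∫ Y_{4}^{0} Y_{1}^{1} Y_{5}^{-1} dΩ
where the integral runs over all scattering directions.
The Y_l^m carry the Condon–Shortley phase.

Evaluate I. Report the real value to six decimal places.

Checks pass: Σm=0; 10 even; l₃=5∈[3,5].
(2·4+1)(2·1+1)(2·5+1) = 297
Δ: 0! 8! 2! / 11! → 1/495
sum: t=0:+1/576 = 1/576
3j²(4 1 5; 0 0 0) = Δ·Π!·Σ² = 5/99  (sign -1)
sum: t=0:+1/1152 = 1/1152
3j²(4 1 5; 0 1 -1) = Δ·Π!·Σ² = 1/33  (sign +1)
combine: 4πI² = 297·5/99·1/33 = 5/11
take √, sign -1: I = -0.19018827

-0.190188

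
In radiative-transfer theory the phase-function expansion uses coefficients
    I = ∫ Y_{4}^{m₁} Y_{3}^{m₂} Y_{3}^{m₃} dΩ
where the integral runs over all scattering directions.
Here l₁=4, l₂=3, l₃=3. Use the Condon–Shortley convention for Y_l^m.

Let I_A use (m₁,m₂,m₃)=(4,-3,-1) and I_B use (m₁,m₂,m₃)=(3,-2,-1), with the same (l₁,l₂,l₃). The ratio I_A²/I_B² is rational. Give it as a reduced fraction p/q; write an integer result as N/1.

3/1

l's match ⇒ only the (l;m) 3-j factors differ between A and B.
A: triangle coeff Δ(4,3,3) = 1/34650; Σ_t [0,0]: t=0:+1/1152 = 1/1152; (3j)²=1/33 [(4 3 3; 4 -3 -1)], sign=+1
B: triangle coeff Δ(4,3,3) = 1/34650; Σ_t [0,1]: t=0:+1/144 t=1:−1/288 = 1/288; (3j)²=1/99 [(4 3 3; 3 -2 -1)], sign=+1
I_A²/I_B² = (1/33)/(1/99) = 3/1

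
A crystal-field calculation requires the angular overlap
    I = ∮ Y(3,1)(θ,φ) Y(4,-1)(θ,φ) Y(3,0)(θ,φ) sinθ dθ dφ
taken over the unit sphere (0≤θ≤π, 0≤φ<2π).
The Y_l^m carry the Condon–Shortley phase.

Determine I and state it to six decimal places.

-0.099323

m-sum 0 ✓  L=10 even ✓  1≤3≤7 ✓
Π(2lᵢ+1) = 7×9×7 = 441
triangle coeff Δ(3,4,3) = 1/34650
Σ_t [1,3]: t=1:−1/72 t=2:+1/16 t=3:−1/72 = 5/144
(3j)²=2/77 [(3 4 3; 0 0 0)], sign=-1
Σ_t [0,2]: t=0:+1/288 t=1:−1/24 t=2:+1/48 = -5/288
(3j)²=5/462 [(3 4 3; 1 -1 0)], sign=+1
⇒ 4πI² = 15/121
I = (-1)√(15/121/(4π)) = -0.09932258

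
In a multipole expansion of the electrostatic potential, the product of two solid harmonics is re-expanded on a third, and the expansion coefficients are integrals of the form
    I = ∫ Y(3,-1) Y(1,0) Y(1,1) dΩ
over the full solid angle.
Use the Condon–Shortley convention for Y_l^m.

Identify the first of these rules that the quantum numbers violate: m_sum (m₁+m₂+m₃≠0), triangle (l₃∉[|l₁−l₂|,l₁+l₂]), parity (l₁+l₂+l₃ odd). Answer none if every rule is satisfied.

triangle

azimuthal sum: -1 + 0 + 1 = 0  ✓
2 ≤ 1 ≤ 4 (triangle on l)  ✗
L = 3 + 1 + 1 = 5 (odd)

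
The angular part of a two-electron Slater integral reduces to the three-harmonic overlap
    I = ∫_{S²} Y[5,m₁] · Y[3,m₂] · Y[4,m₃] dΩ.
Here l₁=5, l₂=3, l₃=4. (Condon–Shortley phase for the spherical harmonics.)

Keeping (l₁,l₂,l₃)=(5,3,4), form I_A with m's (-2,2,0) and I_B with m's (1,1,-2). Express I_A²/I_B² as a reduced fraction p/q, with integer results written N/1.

700/1849

Same 5,3,4: normalisation and zero-m 3j drop out of the ratio.
A: Δ: 4! 6! 2! / 13! → 1/180180; sum: t=3:−1/576 t=4:+1/864 = -1/1728; 3j²(5 3 4; -2 2 0) = Δ·Π!·Σ² = 5/1287  (sign -1)
B: Δ: 4! 6! 2! / 13! → 1/180180; sum: t=2:+1/384 t=3:−1/720 t=4:+1/34560 = 43/34560; 3j²(5 3 4; 1 1 -2) = Δ·Π!·Σ² = 1849/180180  (sign +1)
I_A²/I_B² = (5/1287)/(1849/180180) = 700/1849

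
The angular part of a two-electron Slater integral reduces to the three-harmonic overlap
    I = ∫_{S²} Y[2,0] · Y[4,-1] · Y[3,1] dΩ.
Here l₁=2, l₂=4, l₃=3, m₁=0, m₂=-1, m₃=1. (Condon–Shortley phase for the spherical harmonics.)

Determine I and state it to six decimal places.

0.000000

L=9 odd ⇒ parity kills the (l;000) factor ⇒ I = 0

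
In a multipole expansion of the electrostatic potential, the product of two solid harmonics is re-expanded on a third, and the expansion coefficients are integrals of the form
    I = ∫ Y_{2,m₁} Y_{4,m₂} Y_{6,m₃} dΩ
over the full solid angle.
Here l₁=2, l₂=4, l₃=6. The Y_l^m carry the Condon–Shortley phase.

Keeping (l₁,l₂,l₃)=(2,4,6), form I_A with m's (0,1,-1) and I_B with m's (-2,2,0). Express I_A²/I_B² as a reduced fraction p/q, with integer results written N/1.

14/1

Same 2,4,6: normalisation and zero-m 3j drop out of the ratio.
A: Δ: 0! 4! 8! / 13! → 1/6435; sum: t=0:+1/2880 = 1/2880; 3j²(2 4 6; 0 1 -1) = Δ·Π!·Σ² = 14/429  (sign -1)
B: Δ: 0! 4! 8! / 13! → 1/6435; sum: t=0:+1/34560 = 1/34560; 3j²(2 4 6; -2 2 0) = Δ·Π!·Σ² = 1/429  (sign +1)
I_A²/I_B² = (14/429)/(1/429) = 14/1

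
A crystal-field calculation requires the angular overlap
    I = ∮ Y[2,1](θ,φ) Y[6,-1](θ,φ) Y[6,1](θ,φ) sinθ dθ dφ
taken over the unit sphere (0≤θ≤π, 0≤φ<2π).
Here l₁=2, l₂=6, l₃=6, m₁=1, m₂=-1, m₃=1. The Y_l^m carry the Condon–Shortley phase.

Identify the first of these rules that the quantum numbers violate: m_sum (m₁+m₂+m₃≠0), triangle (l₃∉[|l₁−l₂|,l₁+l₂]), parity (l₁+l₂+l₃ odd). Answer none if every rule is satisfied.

m_sum

Σmᵢ = 1  ✗
l₃∈[|l₁−l₂|,l₁+l₂]=[4,8], have l₃=6
Σlᵢ = 14 ⇒ even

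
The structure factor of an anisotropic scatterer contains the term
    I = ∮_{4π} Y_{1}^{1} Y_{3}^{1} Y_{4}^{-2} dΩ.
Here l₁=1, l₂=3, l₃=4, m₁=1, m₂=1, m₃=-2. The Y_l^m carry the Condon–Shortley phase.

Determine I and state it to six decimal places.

Checks pass: Σm=0; 8 even; l₃=4∈[2,4].
(2·1+1)(2·3+1)(2·4+1) = 189
Δ: 0! 2! 6! / 9! → 1/252
sum: t=0:+1/36 = 1/36
3j²(1 3 4; 0 0 0) = Δ·Π!·Σ² = 4/63  (sign +1)
sum: t=0:+1/96 = 1/96
3j²(1 3 4; 1 1 -2) = Δ·Π!·Σ² = 5/84  (sign +1)
combine: 4πI² = 189·4/63·5/84 = 5/7
take √, sign +1: I = 0.23841361

0.238414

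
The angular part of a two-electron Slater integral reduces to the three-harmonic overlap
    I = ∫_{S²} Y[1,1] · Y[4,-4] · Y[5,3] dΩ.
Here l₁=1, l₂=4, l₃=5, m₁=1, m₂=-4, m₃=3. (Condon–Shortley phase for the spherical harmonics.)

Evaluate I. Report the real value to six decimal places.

-0.049106

Checks pass: Σm=0; 10 even; l₃=5∈[3,5].
(2·1+1)(2·4+1)(2·5+1) = 297
Δ: 0! 2! 8! / 11! → 1/495
sum: t=0:+1/576 = 1/576
3j²(1 4 5; 0 0 0) = Δ·Π!·Σ² = 5/99  (sign -1)
sum: t=0:+1/80640 = 1/80640
3j²(1 4 5; 1 -4 3) = Δ·Π!·Σ² = 1/495  (sign +1)
combine: 4πI² = 297·5/99·1/495 = 1/33
take √, sign -1: I = -0.04910640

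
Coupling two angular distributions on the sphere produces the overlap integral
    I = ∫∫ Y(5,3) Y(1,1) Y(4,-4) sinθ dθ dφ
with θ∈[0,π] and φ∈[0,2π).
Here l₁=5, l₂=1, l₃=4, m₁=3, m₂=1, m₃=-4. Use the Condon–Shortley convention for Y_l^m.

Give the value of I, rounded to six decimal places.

-0.049106

Rules hold: Σm=0, L=10 even, 4≤4≤6.
N = 11·3·9 = 297
Δ = 2!·8!·0!/11! = 1/495
Racah Σ t=1..1: t=1:−1/576 = -1/576
⇒ 3j(5 1 4; 0 0 0)² = 5/99, sgn -1
Racah Σ t=2..2: t=2:+1/80640 = 1/80640
⇒ 3j(5 1 4; 3 1 -4)² = 1/495, sgn +1
4πI² = N·(3j₀)²·(3jₘ)² = 1/33
I = -1·√(0.030303/4π) = -0.04910640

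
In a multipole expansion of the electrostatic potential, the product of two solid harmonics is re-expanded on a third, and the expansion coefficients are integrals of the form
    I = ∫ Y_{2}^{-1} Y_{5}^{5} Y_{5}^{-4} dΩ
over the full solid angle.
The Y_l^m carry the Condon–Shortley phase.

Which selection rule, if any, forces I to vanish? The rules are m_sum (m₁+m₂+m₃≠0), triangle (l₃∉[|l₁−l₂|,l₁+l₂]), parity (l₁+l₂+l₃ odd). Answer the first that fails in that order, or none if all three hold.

none

m₁+m₂+m₃ = -1 + 5 − 4 = 0  ✓
triangle: |2−5|=3 ≤ l₃=5 ≤ 2+5=7  ✓
parity: l₁+l₂+l₃ = 12 is even  ✓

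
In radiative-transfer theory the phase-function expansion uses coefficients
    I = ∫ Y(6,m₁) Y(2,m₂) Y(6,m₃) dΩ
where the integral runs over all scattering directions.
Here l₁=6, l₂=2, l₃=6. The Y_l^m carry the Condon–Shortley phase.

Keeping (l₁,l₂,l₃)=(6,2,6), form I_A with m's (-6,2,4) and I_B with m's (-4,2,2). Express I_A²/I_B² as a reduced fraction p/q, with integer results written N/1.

Shared (l₁,l₂,l₃)=(6,2,6): N and (l;000)² cancel in I_A²/I_B².
A: Δ = 2!·10!·2!/15! = 1/90090; Racah Σ t=2..2: t=2:+1/14515200 = 1/14515200; ⇒ 3j(6 2 6; -6 2 4)² = 2/455, sgn +1
B: Δ = 2!·10!·2!/15! = 1/90090; Racah Σ t=2..2: t=2:+1/322560 = 1/322560; ⇒ 3j(6 2 6; -4 2 2)² = 18/1001, sgn +1
I_A²/I_B² = (2/455)/(18/1001) = 11/45

11/45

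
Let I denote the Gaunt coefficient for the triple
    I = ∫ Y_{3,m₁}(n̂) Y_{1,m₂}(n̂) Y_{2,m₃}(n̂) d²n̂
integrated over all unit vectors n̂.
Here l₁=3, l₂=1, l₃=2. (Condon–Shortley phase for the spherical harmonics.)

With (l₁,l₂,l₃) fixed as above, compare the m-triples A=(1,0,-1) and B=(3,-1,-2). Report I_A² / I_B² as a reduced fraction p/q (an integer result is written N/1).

8/15

l's match ⇒ only the (l;m) 3-j factors differ between A and B.
A: triangle coeff Δ(3,1,2) = 1/105; Σ_t [1,1]: t=1:−1/6 = -1/6; (3j)²=8/105 [(3 1 2; 1 0 -1)], sign=+1
B: triangle coeff Δ(3,1,2) = 1/105; Σ_t [0,0]: t=0:+1/48 = 1/48; (3j)²=1/7 [(3 1 2; 3 -1 -2)], sign=+1
I_A²/I_B² = (8/105)/(1/7) = 8/15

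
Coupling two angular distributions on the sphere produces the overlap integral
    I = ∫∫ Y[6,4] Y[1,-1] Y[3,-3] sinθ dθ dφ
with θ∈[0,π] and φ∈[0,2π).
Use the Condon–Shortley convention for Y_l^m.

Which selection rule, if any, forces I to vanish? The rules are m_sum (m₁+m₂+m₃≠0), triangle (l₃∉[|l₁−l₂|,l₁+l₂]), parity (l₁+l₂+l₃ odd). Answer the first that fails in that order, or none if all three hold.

Σmᵢ = 0  ✓
l₃∈[|l₁−l₂|,l₁+l₂]=[5,7], have l₃=3  ✗
Σlᵢ = 10 ⇒ even

triangle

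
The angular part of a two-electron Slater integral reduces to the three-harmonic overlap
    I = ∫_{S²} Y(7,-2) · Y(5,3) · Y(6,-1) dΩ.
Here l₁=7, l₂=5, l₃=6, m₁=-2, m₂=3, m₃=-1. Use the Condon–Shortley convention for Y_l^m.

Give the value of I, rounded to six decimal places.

Checks pass: Σm=0; 18 even; l₃=6∈[2,12].
(2·7+1)(2·5+1)(2·6+1) = 2145
Δ: 6! 8! 4! / 19! → 1/174594420
sum: t=1:−1/4147200 t=2:+1/207360 t=3:−1/82944 t=4:+1/207360 t=5:−1/4147200 = -1/345600
3j²(7 5 6; 0 0 0) = Δ·Π!·Σ² = 420/46189  (sign -1)
sum: t=4:+1/829440 t=5:−1/414720 t=6:+1/2073600 = -1/1382400
3j²(7 5 6; -2 3 -1) = Δ·Π!·Σ² = 294/46189  (sign +1)
combine: 4πI² = 2145·420/46189·294/46189 = 1852200/14919047
take √, sign -1: I = -0.09939590

-0.099396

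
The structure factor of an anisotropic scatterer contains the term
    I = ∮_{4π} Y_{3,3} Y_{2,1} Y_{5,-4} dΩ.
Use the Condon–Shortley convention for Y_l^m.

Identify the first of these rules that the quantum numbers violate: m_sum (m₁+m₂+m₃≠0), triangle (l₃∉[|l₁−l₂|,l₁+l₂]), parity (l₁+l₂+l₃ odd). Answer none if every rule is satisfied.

Σmᵢ = 0  ✓
l₃∈[|l₁−l₂|,l₁+l₂]=[1,5], have l₃=5  ✓
Σlᵢ = 10 ⇒ even  ✓

none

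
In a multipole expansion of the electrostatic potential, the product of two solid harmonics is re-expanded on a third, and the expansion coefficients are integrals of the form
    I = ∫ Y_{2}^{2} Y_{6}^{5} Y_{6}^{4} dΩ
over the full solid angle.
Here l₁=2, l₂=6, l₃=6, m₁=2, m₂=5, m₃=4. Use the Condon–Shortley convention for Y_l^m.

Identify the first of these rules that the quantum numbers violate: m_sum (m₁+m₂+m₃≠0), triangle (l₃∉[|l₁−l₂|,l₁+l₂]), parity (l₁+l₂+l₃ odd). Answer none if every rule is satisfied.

m_sum

Σmᵢ = 11  ✗
l₃∈[|l₁−l₂|,l₁+l₂]=[4,8], have l₃=6
Σlᵢ = 14 ⇒ even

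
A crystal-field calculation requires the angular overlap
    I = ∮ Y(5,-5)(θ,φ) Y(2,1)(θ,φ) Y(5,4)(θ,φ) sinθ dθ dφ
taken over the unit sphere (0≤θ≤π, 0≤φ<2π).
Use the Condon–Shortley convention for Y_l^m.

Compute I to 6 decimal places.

m-sum 0 ✓  L=12 even ✓  3≤5≤7 ✓
Π(2lᵢ+1) = 11×5×11 = 605
triangle coeff Δ(5,2,5) = 1/38610
Σ_t [0,2]: t=0:+1/2880 t=1:−1/576 t=2:+1/2880 = -1/960
(3j)²=10/429 [(5 2 5; 0 0 0)], sign=+1
Σ_t [2,2]: t=2:+1/80640 = 1/80640
(3j)²=9/286 [(5 2 5; -5 1 4)], sign=-1
⇒ 4πI² = 75/169
I = (-1)√(75/169/(4π)) = -0.18792404

-0.187924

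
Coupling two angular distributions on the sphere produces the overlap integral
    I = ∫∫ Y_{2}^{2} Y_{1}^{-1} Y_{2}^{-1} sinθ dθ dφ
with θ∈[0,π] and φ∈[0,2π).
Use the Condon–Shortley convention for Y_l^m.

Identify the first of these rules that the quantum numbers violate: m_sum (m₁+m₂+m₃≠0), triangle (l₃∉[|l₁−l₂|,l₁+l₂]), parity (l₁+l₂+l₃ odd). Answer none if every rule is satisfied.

parity

m₁+m₂+m₃ = 2 − 1 − 1 = 0  ✓
triangle: |2−1|=1 ≤ l₃=2 ≤ 2+1=3  ✓
parity: l₁+l₂+l₃ = 5 is odd  ✗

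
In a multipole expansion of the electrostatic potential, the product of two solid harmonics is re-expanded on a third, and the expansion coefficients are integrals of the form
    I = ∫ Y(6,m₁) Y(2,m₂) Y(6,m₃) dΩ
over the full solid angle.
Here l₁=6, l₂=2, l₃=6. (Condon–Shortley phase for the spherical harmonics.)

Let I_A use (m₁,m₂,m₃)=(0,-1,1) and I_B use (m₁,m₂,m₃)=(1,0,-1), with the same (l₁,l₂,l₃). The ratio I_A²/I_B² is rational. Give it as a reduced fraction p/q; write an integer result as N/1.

Shared (l₁,l₂,l₃)=(6,2,6): N and (l;000)² cancel in I_A²/I_B².
A: Δ = 2!·10!·2!/15! = 1/90090; Racah Σ t=0..1: t=0:+1/34560 t=1:−1/28800 = -1/172800; ⇒ 3j(6 2 6; 0 -1 1)² = 1/1430, sgn +1
B: Δ = 2!·10!·2!/15! = 1/90090; Racah Σ t=0..2: t=0:+1/57600 t=1:−1/17280 t=2:+1/120960 = -13/403200; ⇒ 3j(6 2 6; 1 0 -1)² = 13/770, sgn +1
I_A²/I_B² = (1/1430)/(13/770) = 7/169

7/169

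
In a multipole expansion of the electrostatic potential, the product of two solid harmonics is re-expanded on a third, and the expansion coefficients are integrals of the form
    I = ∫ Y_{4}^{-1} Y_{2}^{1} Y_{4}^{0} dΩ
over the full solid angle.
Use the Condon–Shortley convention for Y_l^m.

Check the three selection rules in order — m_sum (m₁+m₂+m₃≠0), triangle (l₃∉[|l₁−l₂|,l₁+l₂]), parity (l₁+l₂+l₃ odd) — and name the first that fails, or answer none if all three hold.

none

Σmᵢ = 0  ✓
l₃∈[|l₁−l₂|,l₁+l₂]=[2,6], have l₃=4  ✓
Σlᵢ = 10 ⇒ even  ✓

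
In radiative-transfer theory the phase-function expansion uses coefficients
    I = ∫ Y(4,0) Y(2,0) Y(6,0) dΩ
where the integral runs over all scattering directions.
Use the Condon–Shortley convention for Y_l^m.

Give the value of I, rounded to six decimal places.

0.238565

m-sum 0 ✓  L=12 even ✓  2≤6≤6 ✓
Π(2lᵢ+1) = 9×5×13 = 585
triangle coeff Δ(4,2,6) = 1/6435
Σ_t [0,0]: t=0:+1/2304 = 1/2304
(3j)²=5/143 [(4 2 6; 0 0 0)], sign=+1
(m-triple is (0,0,0) — same symbol as above.)
⇒ 4πI² = 1125/1573
I = (+1)√(1125/1573/(4π)) = 0.23856513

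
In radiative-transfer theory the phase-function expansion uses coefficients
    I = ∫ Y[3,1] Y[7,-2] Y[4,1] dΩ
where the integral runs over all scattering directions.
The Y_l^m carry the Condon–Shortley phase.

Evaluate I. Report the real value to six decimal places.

0.239176

Rules hold: Σm=0, L=14 even, 4≤4≤10.
N = 7·15·9 = 945
Δ = 6!·0!·8!/15! = 1/45045
Racah Σ t=3..3: t=3:−1/20736 = -1/20736
⇒ 3j(3 7 4; 0 0 0)² = 35/1287, sgn -1
Racah Σ t=2..2: t=2:+1/34560 = 1/34560
⇒ 3j(3 7 4; 1 -2 1)² = 4/143, sgn -1
4πI² = N·(3j₀)²·(3jₘ)² = 14700/20449
I = +1·√(0.718862/4π) = 0.23917605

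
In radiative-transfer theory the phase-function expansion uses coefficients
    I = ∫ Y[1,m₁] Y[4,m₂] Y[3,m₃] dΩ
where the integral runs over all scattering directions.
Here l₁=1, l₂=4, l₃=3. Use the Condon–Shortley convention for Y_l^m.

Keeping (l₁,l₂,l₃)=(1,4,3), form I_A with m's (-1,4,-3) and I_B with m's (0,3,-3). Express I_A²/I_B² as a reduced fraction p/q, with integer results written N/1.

4/1

Same 1,4,3: normalisation and zero-m 3j drop out of the ratio.
A: Δ: 2! 0! 6! / 9! → 1/252; sum: t=2:+1/1440 = 1/1440; 3j²(1 4 3; -1 4 -3) = Δ·Π!·Σ² = 1/9  (sign +1)
B: Δ: 2! 0! 6! / 9! → 1/252; sum: t=1:−1/720 = -1/720; 3j²(1 4 3; 0 3 -3) = Δ·Π!·Σ² = 1/36  (sign -1)
I_A²/I_B² = (1/9)/(1/36) = 4/1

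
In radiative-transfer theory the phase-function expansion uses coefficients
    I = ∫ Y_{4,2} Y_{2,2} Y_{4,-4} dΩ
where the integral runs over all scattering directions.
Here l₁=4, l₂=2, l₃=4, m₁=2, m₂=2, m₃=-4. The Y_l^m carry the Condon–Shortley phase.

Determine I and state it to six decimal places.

Checks pass: Σm=0; 10 even; l₃=4∈[2,6].
(2·4+1)(2·2+1)(2·4+1) = 405
Δ: 2! 6! 2! / 11! → 1/13860
sum: t=0:+1/192 t=1:−1/36 t=2:+1/192 = -5/288
3j²(4 2 4; 0 0 0) = Δ·Π!·Σ² = 20/693  (sign -1)
sum: t=2:+1/2880 = 1/2880
3j²(4 2 4; 2 2 -4) = Δ·Π!·Σ² = 2/165  (sign +1)
combine: 4πI² = 405·20/693·2/165 = 120/847
take √, sign -1: I = -0.10618031

-0.106180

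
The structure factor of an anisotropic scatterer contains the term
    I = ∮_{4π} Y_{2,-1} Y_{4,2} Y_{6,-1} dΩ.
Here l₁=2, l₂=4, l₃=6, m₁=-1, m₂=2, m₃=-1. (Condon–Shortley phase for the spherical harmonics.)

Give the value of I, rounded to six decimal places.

Rules hold: Σm=0, L=12 even, 2≤6≤6.
N = 5·9·13 = 585
Δ = 0!·4!·8!/13! = 1/6435
Racah Σ t=0..0: t=0:+1/2304 = 1/2304
⇒ 3j(2 4 6; 0 0 0)² = 5/143, sgn +1
Racah Σ t=0..0: t=0:+1/8640 = 1/8640
⇒ 3j(2 4 6; -1 2 -1)² = 14/1287, sgn -1
4πI² = N·(3j₀)²·(3jₘ)² = 350/1573
I = -1·√(0.222505/4π) = -0.13306527

-0.133065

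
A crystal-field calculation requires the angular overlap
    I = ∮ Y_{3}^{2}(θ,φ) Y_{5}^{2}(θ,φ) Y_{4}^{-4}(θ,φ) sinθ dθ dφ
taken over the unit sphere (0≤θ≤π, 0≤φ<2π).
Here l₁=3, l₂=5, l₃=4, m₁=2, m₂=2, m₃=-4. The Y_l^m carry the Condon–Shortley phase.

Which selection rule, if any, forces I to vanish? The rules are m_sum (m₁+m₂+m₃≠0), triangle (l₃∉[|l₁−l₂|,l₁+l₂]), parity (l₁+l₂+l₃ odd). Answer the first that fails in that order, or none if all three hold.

Σmᵢ = 0  ✓
l₃∈[|l₁−l₂|,l₁+l₂]=[2,8], have l₃=4  ✓
Σlᵢ = 12 ⇒ even  ✓

none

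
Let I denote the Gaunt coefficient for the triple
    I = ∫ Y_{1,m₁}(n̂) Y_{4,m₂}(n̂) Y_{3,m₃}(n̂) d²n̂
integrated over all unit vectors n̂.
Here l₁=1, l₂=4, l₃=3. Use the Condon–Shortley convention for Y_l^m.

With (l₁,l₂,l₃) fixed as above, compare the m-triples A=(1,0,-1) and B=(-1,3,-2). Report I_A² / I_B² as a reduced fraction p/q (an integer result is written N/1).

Same 1,4,3: normalisation and zero-m 3j drop out of the ratio.
A: Δ: 2! 0! 6! / 9! → 1/252; sum: t=0:+1/96 = 1/96; 3j²(1 4 3; 1 0 -1) = Δ·Π!·Σ² = 1/42  (sign +1)
B: Δ: 2! 0! 6! / 9! → 1/252; sum: t=2:+1/240 = 1/240; 3j²(1 4 3; -1 3 -2) = Δ·Π!·Σ² = 1/12  (sign -1)
I_A²/I_B² = (1/42)/(1/12) = 2/7

2/7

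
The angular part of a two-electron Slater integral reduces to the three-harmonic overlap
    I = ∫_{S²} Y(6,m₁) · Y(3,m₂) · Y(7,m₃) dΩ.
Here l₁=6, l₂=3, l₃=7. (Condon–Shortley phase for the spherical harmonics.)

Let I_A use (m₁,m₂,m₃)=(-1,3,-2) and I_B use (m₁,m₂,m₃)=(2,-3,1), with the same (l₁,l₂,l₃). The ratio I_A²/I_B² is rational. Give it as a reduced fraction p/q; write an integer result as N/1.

l's match ⇒ only the (l;m) 3-j factors differ between A and B.
A: triangle coeff Δ(6,3,7) = 1/2042040; Σ_t [2,2]: t=2:+1/691200 = 1/691200; (3j)²=189/9724 [(6 3 7; -1 3 -2)], sign=-1
B: triangle coeff Δ(6,3,7) = 1/2042040; Σ_t [0,0]: t=0:+1/829440 = 1/829440; (3j)²=35/2431 [(6 3 7; 2 -3 1)], sign=+1
I_A²/I_B² = (189/9724)/(35/2431) = 27/20

27/20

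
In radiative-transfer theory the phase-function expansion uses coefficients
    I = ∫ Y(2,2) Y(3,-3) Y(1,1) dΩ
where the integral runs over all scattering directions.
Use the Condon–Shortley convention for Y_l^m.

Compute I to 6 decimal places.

-0.319865

m-sum 0 ✓  L=6 even ✓  1≤1≤5 ✓
Π(2lᵢ+1) = 5×7×3 = 105
triangle coeff Δ(2,3,1) = 1/105
Σ_t [2,2]: t=2:+1/4 = 1/4
(3j)²=3/35 [(2 3 1; 0 0 0)], sign=-1
Σ_t [0,0]: t=0:+1/48 = 1/48
(3j)²=1/7 [(2 3 1; 2 -3 1)], sign=+1
⇒ 4πI² = 9/7
I = (-1)√(9/7/(4π)) = -0.31986543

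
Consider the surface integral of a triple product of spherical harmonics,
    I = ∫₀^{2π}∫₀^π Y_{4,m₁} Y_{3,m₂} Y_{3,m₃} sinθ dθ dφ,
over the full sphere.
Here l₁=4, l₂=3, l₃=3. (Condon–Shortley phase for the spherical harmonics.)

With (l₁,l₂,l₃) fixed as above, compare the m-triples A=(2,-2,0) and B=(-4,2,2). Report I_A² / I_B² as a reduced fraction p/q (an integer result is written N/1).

3/70

l's match ⇒ only the (l;m) 3-j factors differ between A and B.
A: triangle coeff Δ(4,3,3) = 1/34650; Σ_t [0,1]: t=0:+1/96 t=1:−1/72 = -1/288; (3j)²=1/462 [(4 3 3; 2 -2 0)], sign=+1
B: triangle coeff Δ(4,3,3) = 1/34650; Σ_t [4,4]: t=4:+1/576 = 1/576; (3j)²=5/99 [(4 3 3; -4 2 2)], sign=-1
I_A²/I_B² = (1/462)/(5/99) = 3/70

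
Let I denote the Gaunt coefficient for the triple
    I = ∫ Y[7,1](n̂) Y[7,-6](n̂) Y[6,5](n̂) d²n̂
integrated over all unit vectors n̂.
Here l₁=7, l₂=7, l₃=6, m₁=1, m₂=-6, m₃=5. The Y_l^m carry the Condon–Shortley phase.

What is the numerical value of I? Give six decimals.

m-sum 0 ✓  L=20 even ✓  0≤6≤14 ✓
Π(2lᵢ+1) = 15×15×13 = 2925
triangle coeff Δ(7,7,6) = 1/2444321880
Σ_t [1,7]: t=1:−1/2612736000 t=2:+1/20736000 t=3:−1/1658880 t=4:+1/746496 t=5:−1/1658880 t=6:+1/20736000 t=7:−1/2612736000 = 1/4354560
(3j)²=1000/138567 [(7 7 6; 0 0 0)], sign=+1
Σ_t [0,1]: t=0:+1/3483648000 t=1:−1/435456000 = -1/497664000
(3j)²=77/6460 [(7 7 6; 1 -6 5)], sign=+1
⇒ 4πI² = 26250/104329
I = (+1)√(26250/104329/(4π)) = 0.14150025

0.141500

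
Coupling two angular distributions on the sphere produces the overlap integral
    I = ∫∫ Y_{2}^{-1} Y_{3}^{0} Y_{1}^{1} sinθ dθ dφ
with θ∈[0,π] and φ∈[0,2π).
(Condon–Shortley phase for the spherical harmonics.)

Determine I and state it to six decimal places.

m-sum 0 ✓  L=6 even ✓  1≤1≤5 ✓
Π(2lᵢ+1) = 5×7×3 = 105
triangle coeff Δ(2,3,1) = 1/105
Σ_t [2,2]: t=2:+1/4 = 1/4
(3j)²=3/35 [(2 3 1; 0 0 0)], sign=-1
Σ_t [3,3]: t=3:−1/12 = -1/12
(3j)²=1/35 [(2 3 1; -1 0 1)], sign=-1
⇒ 4πI² = 9/35
I = (+1)√(9/35/(4π)) = 0.14304817

0.143048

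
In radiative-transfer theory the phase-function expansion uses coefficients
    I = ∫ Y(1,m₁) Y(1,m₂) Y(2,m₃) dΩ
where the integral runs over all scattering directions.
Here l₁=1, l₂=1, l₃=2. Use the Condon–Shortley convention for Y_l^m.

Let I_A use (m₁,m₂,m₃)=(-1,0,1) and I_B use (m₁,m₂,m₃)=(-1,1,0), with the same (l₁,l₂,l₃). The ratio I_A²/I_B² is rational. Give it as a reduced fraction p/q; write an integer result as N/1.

Same 1,1,2: normalisation and zero-m 3j drop out of the ratio.
A: Δ: 0! 2! 2! / 5! → 1/30; sum: t=0:+1/2 = 1/2; 3j²(1 1 2; -1 0 1) = Δ·Π!·Σ² = 1/10  (sign -1)
B: Δ: 0! 2! 2! / 5! → 1/30; sum: t=0:+1/4 = 1/4; 3j²(1 1 2; -1 1 0) = Δ·Π!·Σ² = 1/30  (sign +1)
I_A²/I_B² = (1/10)/(1/30) = 3/1

3/1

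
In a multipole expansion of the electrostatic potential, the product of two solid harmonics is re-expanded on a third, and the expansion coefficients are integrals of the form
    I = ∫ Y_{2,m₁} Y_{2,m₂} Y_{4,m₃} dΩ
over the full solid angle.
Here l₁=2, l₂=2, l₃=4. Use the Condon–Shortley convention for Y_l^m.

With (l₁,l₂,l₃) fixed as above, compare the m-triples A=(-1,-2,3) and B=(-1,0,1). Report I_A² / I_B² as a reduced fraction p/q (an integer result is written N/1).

l's match ⇒ only the (l;m) 3-j factors differ between A and B.
A: triangle coeff Δ(2,2,4) = 1/630; Σ_t [0,0]: t=0:+1/144 = 1/144; (3j)²=1/18 [(2 2 4; -1 -2 3)], sign=-1
B: triangle coeff Δ(2,2,4) = 1/630; Σ_t [0,0]: t=0:+1/24 = 1/24; (3j)²=1/21 [(2 2 4; -1 0 1)], sign=-1
I_A²/I_B² = (1/18)/(1/21) = 7/6

7/6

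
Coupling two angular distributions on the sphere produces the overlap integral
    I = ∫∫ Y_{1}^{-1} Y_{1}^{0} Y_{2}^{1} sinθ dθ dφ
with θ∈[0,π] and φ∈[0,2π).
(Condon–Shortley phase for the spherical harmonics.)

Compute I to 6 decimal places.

m-sum 0 ✓  L=4 even ✓  0≤2≤2 ✓
Π(2lᵢ+1) = 3×3×5 = 45
triangle coeff Δ(1,1,2) = 1/30
Σ_t [0,0]: t=0:+1/1 = 1/1
(3j)²=2/15 [(1 1 2; 0 0 0)], sign=+1
Σ_t [0,0]: t=0:+1/2 = 1/2
(3j)²=1/10 [(1 1 2; -1 0 1)], sign=-1
⇒ 4πI² = 3/5
I = (-1)√(3/5/(4π)) = -0.21850969

-0.218510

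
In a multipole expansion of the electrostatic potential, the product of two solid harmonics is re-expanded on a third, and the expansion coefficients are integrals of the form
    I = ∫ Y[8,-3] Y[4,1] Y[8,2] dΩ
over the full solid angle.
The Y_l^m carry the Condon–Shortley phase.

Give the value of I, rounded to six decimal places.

-0.124482

Checks pass: Σm=0; 20 even; l₃=8∈[4,12].
(2·8+1)(2·4+1)(2·8+1) = 2601
Δ: 4! 12! 4! / 21! → 1/185175900
sum: t=0:+1/557383680 t=1:−1/21772800 t=2:+1/8294400 t=3:−1/21772800 t=4:+1/557383680 = 1/30965760
3j²(8 4 8; 0 0 0) = Δ·Π!·Σ² = 36/4199  (sign +1)
sum: t=1:−1/1045094400 t=2:+1/52254720 t=3:−1/23224320 t=4:+1/87091200 = -1/74649600
3j²(8 4 8; -3 1 2) = Δ·Π!·Σ² = 110/12597  (sign -1)
combine: 4πI² = 2601·36/4199·110/12597 = 11880/61009
take √, sign -1: I = -0.12448194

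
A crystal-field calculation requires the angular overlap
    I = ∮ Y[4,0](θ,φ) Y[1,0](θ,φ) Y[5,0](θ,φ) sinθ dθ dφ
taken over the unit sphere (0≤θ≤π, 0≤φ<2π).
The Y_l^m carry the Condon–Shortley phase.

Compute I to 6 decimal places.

0.245532

m-sum 0 ✓  L=10 even ✓  3≤5≤5 ✓
Π(2lᵢ+1) = 9×3×11 = 297
triangle coeff Δ(4,1,5) = 1/495
Σ_t [0,0]: t=0:+1/576 = 1/576
(3j)²=5/99 [(4 1 5; 0 0 0)], sign=-1
(m-triple is (0,0,0) — same symbol as above.)
⇒ 4πI² = 25/33
I = (+1)√(25/33/(4π)) = 0.24553200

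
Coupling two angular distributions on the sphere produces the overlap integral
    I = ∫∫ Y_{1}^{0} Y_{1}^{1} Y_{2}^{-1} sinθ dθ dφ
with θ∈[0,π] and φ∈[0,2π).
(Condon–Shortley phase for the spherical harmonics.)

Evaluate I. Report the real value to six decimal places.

Checks pass: Σm=0; 4 even; l₃=2∈[0,2].
(2·1+1)(2·1+1)(2·2+1) = 45
Δ: 0! 2! 2! / 5! → 1/30
sum: t=0:+1/1 = 1/1
3j²(1 1 2; 0 0 0) = Δ·Π!·Σ² = 2/15  (sign +1)
sum: t=0:+1/2 = 1/2
3j²(1 1 2; 0 1 -1) = Δ·Π!·Σ² = 1/10  (sign -1)
combine: 4πI² = 45·2/15·1/10 = 3/5
take √, sign -1: I = -0.21850969

-0.218510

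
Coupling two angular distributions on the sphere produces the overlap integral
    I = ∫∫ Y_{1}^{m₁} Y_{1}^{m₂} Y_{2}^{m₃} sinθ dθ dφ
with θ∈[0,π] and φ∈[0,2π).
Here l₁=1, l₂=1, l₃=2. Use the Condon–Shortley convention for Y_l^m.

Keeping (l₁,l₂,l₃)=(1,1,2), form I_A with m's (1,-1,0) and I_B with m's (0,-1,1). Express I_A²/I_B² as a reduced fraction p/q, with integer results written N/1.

Same 1,1,2: normalisation and zero-m 3j drop out of the ratio.
A: Δ: 0! 2! 2! / 5! → 1/30; sum: t=0:+1/4 = 1/4; 3j²(1 1 2; 1 -1 0) = Δ·Π!·Σ² = 1/30  (sign +1)
B: Δ: 0! 2! 2! / 5! → 1/30; sum: t=0:+1/2 = 1/2; 3j²(1 1 2; 0 -1 1) = Δ·Π!·Σ² = 1/10  (sign -1)
I_A²/I_B² = (1/30)/(1/10) = 1/3

1/3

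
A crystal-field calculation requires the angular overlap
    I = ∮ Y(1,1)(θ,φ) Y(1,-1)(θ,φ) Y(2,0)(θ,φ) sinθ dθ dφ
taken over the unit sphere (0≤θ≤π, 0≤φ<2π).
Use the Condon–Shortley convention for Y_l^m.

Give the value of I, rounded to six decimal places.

m-sum 0 ✓  L=4 even ✓  0≤2≤2 ✓
Π(2lᵢ+1) = 3×3×5 = 45
triangle coeff Δ(1,1,2) = 1/30
Σ_t [0,0]: t=0:+1/1 = 1/1
(3j)²=2/15 [(1 1 2; 0 0 0)], sign=+1
Σ_t [0,0]: t=0:+1/4 = 1/4
(3j)²=1/30 [(1 1 2; 1 -1 0)], sign=+1
⇒ 4πI² = 1/5
I = (+1)√(1/5/(4π)) = 0.12615663

0.126157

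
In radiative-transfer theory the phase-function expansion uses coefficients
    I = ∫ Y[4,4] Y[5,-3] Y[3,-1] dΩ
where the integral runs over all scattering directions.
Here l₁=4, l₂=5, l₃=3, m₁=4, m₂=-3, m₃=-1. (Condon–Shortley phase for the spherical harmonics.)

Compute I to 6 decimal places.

m-sum 0 ✓  L=12 even ✓  1≤3≤9 ✓
Π(2lᵢ+1) = 9×11×7 = 693
triangle coeff Δ(4,5,3) = 1/180180
Σ_t [2,4]: t=2:+1/576 t=3:−1/144 t=4:+1/576 = -1/288
(3j)²=20/1001 [(4 5 3; 0 0 0)], sign=+1
Σ_t [0,0]: t=0:+1/5760 = 1/5760
(3j)²=56/2145 [(4 5 3; 4 -3 -1)], sign=+1
⇒ 4πI² = 672/1859
I = (+1)√(672/1859/(4π)) = 0.16960553

0.169606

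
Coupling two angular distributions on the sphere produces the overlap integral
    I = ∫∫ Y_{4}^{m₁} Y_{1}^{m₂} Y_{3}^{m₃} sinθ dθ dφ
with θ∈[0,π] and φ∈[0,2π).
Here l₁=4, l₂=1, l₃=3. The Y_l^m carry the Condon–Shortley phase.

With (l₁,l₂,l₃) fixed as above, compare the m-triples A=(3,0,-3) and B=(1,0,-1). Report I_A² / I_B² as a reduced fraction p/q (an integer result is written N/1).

7/15

l's match ⇒ only the (l;m) 3-j factors differ between A and B.
A: triangle coeff Δ(4,1,3) = 1/252; Σ_t [1,1]: t=1:−1/720 = -1/720; (3j)²=1/36 [(4 1 3; 3 0 -3)], sign=-1
B: triangle coeff Δ(4,1,3) = 1/252; Σ_t [1,1]: t=1:−1/48 = -1/48; (3j)²=5/84 [(4 1 3; 1 0 -1)], sign=-1
I_A²/I_B² = (1/36)/(5/84) = 7/15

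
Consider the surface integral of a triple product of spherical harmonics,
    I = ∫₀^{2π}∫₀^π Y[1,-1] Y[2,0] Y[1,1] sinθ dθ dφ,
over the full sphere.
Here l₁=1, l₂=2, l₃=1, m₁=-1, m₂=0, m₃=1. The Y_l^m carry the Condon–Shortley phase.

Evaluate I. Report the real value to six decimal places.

Checks pass: Σm=0; 4 even; l₃=1∈[1,3].
(2·1+1)(2·2+1)(2·1+1) = 45
Δ: 2! 0! 2! / 5! → 1/30
sum: t=1:−1/1 = -1/1
3j²(1 2 1; 0 0 0) = Δ·Π!·Σ² = 2/15  (sign +1)
sum: t=2:+1/4 = 1/4
3j²(1 2 1; -1 0 1) = Δ·Π!·Σ² = 1/30  (sign +1)
combine: 4πI² = 45·2/15·1/30 = 1/5
take √, sign +1: I = 0.12615663

0.126157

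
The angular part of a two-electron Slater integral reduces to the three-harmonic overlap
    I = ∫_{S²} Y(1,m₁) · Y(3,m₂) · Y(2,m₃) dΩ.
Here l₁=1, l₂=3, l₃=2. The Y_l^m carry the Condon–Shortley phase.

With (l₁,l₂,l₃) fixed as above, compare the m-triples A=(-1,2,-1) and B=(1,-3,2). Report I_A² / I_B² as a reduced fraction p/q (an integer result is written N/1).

2/3

Same 1,3,2: normalisation and zero-m 3j drop out of the ratio.
A: Δ: 2! 0! 4! / 7! → 1/105; sum: t=2:+1/12 = 1/12; 3j²(1 3 2; -1 2 -1) = Δ·Π!·Σ² = 2/21  (sign -1)
B: Δ: 2! 0! 4! / 7! → 1/105; sum: t=0:+1/48 = 1/48; 3j²(1 3 2; 1 -3 2) = Δ·Π!·Σ² = 1/7  (sign +1)
I_A²/I_B² = (2/21)/(1/7) = 2/3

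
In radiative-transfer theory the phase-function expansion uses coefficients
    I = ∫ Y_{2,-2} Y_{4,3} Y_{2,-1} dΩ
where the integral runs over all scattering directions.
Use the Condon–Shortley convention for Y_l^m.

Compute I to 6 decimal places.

-0.238414

Checks pass: Σm=0; 8 even; l₃=2∈[2,6].
(2·2+1)(2·4+1)(2·2+1) = 225
Δ: 4! 0! 4! / 9! → 1/630
sum: t=2:+1/16 = 1/16
3j²(2 4 2; 0 0 0) = Δ·Π!·Σ² = 2/35  (sign +1)
sum: t=4:+1/144 = 1/144
3j²(2 4 2; -2 3 -1) = Δ·Π!·Σ² = 1/18  (sign -1)
combine: 4πI² = 225·2/35·1/18 = 5/7
take √, sign -1: I = -0.23841361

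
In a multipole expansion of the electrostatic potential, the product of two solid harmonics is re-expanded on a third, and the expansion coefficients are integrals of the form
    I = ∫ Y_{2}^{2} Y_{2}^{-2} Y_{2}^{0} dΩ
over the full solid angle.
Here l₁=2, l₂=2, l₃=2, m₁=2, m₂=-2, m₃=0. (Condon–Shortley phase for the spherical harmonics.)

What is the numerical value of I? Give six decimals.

Checks pass: Σm=0; 6 even; l₃=2∈[0,4].
(2·2+1)(2·2+1)(2·2+1) = 125
Δ: 2! 2! 2! / 7! → 1/630
sum: t=0:+1/8 t=1:−1/1 t=2:+1/8 = -3/4
3j²(2 2 2; 0 0 0) = Δ·Π!·Σ² = 2/35  (sign -1)
sum: t=0:+1/8 = 1/8
3j²(2 2 2; 2 -2 0) = Δ·Π!·Σ² = 2/35  (sign +1)
combine: 4πI² = 125·2/35·2/35 = 20/49
take √, sign -1: I = -0.18022375

-0.180224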